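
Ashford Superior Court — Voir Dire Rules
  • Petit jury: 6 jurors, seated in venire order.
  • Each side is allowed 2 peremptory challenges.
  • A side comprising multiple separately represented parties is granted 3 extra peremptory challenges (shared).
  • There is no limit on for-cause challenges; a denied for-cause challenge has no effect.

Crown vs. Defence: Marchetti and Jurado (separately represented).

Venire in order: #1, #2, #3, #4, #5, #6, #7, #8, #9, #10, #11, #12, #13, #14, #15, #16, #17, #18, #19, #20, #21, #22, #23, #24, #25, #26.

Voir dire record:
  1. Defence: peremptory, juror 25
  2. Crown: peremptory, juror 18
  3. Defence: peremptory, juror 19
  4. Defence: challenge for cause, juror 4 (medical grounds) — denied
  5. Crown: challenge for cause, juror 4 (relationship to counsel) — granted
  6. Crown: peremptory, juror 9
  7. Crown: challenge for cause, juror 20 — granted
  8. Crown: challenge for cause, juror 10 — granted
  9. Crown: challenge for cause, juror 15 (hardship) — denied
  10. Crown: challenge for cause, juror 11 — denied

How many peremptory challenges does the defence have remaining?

Defence allotment: 2 base + 3 multi-party = 5.
Defence peremptories used: #25, #19 — 2 (the for-cause on #4 doesn't count).
Remaining: 5 − 2 = 3.

3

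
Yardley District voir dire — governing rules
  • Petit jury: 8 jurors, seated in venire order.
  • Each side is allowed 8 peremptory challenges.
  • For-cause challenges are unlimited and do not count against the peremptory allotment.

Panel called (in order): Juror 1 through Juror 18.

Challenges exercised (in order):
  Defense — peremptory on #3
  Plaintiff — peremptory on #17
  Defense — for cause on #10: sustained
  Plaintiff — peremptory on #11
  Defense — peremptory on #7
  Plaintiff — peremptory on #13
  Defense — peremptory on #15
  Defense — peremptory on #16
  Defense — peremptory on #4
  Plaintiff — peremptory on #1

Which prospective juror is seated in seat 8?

Removed: #1, #3, #4, #7, #10, #11, #13, #15, #16, #17.
Seating in order: seats 1–8 → #2, #5, #6, #8, #9, #12, #14, #18.
So seat 8 is #18.

18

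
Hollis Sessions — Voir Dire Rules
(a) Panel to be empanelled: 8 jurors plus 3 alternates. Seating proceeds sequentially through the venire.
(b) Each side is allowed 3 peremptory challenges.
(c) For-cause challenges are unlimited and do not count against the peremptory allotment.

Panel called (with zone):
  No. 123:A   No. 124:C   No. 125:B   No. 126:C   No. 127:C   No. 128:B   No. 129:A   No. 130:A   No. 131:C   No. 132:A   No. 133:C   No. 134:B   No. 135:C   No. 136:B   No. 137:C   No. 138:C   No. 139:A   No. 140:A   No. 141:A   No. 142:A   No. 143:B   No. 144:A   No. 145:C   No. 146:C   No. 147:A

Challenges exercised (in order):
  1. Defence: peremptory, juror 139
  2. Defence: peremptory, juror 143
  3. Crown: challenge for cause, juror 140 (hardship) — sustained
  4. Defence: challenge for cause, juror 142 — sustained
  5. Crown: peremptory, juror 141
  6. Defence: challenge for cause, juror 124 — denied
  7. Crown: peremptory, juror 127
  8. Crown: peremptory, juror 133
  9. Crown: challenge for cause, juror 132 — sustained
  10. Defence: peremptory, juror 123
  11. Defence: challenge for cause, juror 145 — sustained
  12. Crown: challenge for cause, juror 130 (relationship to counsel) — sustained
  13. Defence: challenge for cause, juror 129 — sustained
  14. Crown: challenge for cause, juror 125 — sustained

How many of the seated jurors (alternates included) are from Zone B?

Removed: #123, #125, #127, #129, #130, #132, #133, #139, #140, #141, #142, #143, #145.
Seated (11 incl. alternates): #124, #126, #128, #131, #134, #135, #136, #137, #138, #144, #146.
Of those, in Zone B: #128, #134, #136 → 3.

3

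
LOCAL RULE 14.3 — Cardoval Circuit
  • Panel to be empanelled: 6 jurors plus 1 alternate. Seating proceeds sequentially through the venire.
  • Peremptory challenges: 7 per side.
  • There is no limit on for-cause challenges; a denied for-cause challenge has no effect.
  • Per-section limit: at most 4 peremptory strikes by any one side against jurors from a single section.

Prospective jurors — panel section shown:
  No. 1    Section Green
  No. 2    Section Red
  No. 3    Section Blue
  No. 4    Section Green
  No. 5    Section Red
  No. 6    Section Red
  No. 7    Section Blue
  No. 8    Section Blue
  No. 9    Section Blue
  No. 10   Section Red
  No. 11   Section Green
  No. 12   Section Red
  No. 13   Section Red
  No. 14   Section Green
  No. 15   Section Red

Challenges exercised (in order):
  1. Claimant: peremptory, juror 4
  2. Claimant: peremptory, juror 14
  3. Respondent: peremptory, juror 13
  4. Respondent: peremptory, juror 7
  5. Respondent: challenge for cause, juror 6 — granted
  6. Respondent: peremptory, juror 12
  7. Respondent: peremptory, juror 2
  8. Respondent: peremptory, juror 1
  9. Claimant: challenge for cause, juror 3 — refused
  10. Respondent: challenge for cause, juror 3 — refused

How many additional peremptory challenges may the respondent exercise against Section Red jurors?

Respondent peremptories so far: #13, #7, #12, #2, #1 — 5 of 7 used, 2 left overall.
Against Section Red: #13, #12, #2 — 3 used; per-section cap 4 leaves 1.
Binding limit: min(2, 1) = 1.

1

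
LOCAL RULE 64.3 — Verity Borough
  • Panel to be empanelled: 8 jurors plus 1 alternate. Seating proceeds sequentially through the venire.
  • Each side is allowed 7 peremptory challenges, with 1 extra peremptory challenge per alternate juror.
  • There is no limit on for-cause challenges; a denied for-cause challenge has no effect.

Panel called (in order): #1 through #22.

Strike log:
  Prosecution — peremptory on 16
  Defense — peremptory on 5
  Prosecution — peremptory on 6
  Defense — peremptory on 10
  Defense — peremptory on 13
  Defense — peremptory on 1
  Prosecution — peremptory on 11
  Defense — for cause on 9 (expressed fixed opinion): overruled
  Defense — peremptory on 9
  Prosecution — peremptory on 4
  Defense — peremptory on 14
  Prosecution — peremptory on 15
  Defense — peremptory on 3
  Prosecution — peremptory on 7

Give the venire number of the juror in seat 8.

21

Removed: #1, #3, #4, #5, #6, #7, #9, #10, #11, #13, #14, #15, #16.
Seating in order: seats 1–8 → #2, #8, #12, #17, #18, #19, #20, #21; alternates → #22.
So seat 8 is #21.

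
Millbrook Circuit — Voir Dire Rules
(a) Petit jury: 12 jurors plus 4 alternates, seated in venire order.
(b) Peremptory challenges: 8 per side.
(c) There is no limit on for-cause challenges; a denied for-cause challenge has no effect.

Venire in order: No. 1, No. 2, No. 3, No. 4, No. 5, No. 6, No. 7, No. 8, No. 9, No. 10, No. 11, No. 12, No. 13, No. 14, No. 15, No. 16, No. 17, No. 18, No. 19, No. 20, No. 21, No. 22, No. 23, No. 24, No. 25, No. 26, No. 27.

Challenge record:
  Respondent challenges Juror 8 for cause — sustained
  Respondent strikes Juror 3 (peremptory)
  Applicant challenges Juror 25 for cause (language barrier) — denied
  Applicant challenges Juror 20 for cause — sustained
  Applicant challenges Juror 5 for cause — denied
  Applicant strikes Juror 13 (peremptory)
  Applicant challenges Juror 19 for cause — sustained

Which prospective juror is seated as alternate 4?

Removed: #3, #8, #13, #19, #20. (#5, #25 stay — for-cause denied.)
Filling seats in venire order through position 16: #1, #2, #4, #5, #6, #7, #9, #10, #11, #12, #14, #15, #16, #17, #18, #21.
So alternate 4 is #21.

21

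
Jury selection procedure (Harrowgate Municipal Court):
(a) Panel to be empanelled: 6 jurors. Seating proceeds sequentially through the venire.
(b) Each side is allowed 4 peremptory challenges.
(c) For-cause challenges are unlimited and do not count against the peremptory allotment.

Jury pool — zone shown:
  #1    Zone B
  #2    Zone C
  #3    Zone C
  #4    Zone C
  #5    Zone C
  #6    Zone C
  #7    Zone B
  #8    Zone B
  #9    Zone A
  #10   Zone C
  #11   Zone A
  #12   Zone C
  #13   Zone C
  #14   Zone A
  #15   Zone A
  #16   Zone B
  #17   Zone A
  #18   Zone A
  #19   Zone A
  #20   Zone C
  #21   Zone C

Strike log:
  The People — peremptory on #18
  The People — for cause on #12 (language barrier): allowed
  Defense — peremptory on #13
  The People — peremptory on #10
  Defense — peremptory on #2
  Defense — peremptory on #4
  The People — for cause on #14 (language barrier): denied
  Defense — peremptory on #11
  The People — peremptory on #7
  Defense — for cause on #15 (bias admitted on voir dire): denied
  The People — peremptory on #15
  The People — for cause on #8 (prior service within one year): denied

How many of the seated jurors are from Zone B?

Removed: #2, #4, #7, #10, #11, #12, #13, #15, #18.
Seated jurors 1–6: #1, #3, #5, #6, #8, #9.
Of those, in Zone B: #1, #8 → 2.

2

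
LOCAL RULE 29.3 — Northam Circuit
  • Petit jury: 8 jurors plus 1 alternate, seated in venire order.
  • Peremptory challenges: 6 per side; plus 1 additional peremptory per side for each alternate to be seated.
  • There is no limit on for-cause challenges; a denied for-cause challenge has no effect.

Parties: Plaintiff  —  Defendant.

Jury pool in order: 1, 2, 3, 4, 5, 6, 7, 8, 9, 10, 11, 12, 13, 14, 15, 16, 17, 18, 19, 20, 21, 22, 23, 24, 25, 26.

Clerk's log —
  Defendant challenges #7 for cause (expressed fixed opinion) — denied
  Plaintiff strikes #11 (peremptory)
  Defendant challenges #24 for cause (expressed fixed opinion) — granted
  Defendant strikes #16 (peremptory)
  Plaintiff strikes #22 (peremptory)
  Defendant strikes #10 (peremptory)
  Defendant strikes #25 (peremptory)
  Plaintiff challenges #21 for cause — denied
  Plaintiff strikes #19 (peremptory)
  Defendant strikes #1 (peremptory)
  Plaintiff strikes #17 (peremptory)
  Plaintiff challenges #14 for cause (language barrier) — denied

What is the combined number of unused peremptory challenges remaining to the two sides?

Plaintiff allotment: 6 base + 1 × 1 alternate = 7. Defendant allotment: 6 base + 1 × 1 alternate = 7.
Plaintiff peremptories used: #11, #22, #19, #17 — 4 (for-cause on #21, #14 don't count).
Defendant peremptories used: #16, #10, #25, #1 — 4 (for-cause on #7, #24 don't count).
Remaining: (7 − 4) + (7 − 4) = 6.

6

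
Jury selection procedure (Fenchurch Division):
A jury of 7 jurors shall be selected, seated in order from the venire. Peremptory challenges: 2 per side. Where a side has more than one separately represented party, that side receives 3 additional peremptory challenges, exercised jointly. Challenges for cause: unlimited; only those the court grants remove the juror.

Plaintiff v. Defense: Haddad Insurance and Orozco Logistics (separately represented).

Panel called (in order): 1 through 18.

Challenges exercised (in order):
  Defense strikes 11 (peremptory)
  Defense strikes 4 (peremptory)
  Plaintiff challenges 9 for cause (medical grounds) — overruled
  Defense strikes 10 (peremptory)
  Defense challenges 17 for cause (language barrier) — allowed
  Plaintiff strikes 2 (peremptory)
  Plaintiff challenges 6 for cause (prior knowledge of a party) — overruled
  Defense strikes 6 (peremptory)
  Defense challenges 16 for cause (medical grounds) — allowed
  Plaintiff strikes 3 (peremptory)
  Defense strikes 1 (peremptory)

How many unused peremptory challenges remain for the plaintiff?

0

Plaintiff allotment: 2.
Plaintiff peremptories used: #2, #3 — 2 (for-cause on #9, #6 don't count).
Remaining: 2 − 2 = 0.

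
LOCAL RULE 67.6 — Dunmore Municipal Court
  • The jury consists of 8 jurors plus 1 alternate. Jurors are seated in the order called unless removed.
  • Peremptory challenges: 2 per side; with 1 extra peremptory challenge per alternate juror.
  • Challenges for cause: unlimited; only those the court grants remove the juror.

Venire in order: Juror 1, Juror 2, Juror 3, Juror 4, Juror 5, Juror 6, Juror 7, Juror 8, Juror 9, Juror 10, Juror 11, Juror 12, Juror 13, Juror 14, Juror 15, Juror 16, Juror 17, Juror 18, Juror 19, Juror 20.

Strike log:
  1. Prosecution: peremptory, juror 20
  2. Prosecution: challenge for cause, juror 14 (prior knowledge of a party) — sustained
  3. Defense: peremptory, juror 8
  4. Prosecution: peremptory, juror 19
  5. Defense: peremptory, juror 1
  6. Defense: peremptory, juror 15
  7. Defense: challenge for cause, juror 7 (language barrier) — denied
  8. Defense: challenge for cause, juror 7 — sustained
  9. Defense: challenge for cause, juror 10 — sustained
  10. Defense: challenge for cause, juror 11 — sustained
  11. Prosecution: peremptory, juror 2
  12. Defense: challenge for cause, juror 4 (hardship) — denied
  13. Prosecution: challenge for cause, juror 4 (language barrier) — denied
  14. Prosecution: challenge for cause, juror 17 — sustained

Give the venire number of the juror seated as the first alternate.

Removed: #1, #2, #7, #8, #10, #11, #14, #15, #17, #19, #20. (#4 stays — for-cause denied.)
Seating in order: seats 1–8 → #3, #4, #5, #6, #9, #12, #13, #16; alternates → #18.
So alternate 1 is #18.

18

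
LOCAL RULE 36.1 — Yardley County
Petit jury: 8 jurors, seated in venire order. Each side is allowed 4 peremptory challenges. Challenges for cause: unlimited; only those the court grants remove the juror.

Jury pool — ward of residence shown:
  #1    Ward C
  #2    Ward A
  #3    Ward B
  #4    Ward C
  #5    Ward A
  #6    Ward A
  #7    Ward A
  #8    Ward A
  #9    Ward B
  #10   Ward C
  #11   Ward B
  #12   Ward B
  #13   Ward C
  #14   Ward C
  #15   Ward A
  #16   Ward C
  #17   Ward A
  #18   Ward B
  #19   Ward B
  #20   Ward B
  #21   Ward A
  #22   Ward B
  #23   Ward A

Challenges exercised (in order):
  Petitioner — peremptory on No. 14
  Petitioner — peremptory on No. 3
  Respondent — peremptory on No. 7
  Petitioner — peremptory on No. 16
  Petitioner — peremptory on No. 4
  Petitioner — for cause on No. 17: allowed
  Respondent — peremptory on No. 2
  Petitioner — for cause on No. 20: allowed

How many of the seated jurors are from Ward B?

3

Removed: #2, #3, #4, #7, #14, #16, #17, #20.
Seated jurors 1–8: #1, #5, #6, #8, #9, #10, #11, #12.
Of those, in Ward B: #9, #11, #12 → 3.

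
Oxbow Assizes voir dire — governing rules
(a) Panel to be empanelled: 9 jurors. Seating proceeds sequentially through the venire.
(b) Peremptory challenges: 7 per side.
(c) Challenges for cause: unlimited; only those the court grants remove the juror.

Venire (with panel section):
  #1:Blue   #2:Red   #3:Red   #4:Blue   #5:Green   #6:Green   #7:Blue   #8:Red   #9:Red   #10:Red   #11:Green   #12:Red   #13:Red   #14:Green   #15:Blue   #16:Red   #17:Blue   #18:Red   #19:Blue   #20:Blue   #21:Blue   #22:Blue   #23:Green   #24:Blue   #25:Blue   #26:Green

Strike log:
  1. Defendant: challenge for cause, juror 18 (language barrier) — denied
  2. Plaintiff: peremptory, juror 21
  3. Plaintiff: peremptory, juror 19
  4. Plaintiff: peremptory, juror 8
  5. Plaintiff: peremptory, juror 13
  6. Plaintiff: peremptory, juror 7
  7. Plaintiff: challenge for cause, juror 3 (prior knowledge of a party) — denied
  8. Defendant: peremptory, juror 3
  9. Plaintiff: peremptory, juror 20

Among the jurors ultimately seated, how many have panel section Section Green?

3

Removed: #3, #7, #8, #13, #19, #20, #21.
Seated jurors 1–9: #1, #2, #4, #5, #6, #9, #10, #11, #12.
Of those, in Section Green: #5, #6, #11 → 3.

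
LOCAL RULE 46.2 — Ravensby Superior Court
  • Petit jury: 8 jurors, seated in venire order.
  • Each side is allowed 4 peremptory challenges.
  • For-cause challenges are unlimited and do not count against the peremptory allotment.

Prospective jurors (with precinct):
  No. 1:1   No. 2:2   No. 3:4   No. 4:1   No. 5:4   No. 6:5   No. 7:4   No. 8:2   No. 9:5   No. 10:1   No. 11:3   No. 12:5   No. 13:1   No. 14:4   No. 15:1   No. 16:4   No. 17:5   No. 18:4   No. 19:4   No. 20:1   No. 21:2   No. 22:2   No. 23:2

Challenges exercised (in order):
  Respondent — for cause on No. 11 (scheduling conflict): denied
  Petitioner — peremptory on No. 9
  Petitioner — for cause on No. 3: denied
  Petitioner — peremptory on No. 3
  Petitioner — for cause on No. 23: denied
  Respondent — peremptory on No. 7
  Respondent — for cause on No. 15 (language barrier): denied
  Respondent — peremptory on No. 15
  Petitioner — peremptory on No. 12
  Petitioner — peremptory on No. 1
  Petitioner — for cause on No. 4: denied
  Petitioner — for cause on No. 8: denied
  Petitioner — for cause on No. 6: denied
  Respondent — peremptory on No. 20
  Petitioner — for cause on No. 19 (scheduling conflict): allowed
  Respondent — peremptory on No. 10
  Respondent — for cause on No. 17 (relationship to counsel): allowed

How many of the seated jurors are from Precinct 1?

2

Removed: #1, #3, #7, #9, #10, #12, #15, #17, #19, #20.
Seated jurors 1–8: #2, #4, #5, #6, #8, #11, #13, #14.
Of those, in Precinct 1: #4, #13 → 2.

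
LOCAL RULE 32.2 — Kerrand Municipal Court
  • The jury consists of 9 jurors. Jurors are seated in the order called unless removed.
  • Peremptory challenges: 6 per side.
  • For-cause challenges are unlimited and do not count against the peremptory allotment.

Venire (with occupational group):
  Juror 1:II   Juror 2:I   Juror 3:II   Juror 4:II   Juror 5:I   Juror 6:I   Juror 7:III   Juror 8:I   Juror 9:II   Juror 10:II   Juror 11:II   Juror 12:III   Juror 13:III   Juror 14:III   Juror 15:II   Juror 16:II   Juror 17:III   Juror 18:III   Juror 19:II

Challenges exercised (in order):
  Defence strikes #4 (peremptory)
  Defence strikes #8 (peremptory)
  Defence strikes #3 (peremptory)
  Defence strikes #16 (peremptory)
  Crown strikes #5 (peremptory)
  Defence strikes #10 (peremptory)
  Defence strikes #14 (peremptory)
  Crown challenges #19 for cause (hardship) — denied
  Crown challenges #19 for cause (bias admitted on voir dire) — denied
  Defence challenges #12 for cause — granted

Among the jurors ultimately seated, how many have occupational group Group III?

3

Removed: #3, #4, #5, #8, #10, #12, #14, #16.
Seated jurors 1–9: #1, #2, #6, #7, #9, #11, #13, #15, #17.
Of those, in Group III: #7, #13, #17 → 3.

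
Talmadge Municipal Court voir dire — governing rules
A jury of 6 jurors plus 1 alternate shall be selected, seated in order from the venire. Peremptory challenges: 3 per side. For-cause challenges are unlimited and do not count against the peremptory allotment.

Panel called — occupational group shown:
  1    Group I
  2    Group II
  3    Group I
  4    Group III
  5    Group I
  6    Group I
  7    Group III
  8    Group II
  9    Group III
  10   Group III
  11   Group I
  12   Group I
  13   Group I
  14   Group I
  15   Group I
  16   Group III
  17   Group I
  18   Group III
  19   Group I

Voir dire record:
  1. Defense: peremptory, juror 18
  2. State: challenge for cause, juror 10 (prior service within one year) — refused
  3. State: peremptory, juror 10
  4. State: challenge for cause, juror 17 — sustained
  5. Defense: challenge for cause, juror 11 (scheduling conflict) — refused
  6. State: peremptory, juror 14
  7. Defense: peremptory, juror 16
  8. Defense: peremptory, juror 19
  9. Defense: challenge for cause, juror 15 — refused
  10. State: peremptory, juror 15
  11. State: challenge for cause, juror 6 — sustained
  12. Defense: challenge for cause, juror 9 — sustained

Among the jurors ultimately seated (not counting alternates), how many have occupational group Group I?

3

Removed: #6, #9, #10, #14, #15, #16, #17, #18, #19.
Seated jurors 1–6: #1, #2, #3, #4, #5, #7 (alternates #8 not counted).
Of those, in Group I: #1, #3, #5 → 3.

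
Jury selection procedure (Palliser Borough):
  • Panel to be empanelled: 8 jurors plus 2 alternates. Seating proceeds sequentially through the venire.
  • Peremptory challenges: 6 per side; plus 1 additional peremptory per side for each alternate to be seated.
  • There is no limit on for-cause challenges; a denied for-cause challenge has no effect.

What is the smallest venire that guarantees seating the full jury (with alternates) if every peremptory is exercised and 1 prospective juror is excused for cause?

27

Seats to fill: 8 + 2 alternates = 10.
Peremptories: 6 + 1×2 = 8 per side × 2 sides = 16.
For-cause removals: 1.
Minimum venire: 10 + 16 + 1 = 27.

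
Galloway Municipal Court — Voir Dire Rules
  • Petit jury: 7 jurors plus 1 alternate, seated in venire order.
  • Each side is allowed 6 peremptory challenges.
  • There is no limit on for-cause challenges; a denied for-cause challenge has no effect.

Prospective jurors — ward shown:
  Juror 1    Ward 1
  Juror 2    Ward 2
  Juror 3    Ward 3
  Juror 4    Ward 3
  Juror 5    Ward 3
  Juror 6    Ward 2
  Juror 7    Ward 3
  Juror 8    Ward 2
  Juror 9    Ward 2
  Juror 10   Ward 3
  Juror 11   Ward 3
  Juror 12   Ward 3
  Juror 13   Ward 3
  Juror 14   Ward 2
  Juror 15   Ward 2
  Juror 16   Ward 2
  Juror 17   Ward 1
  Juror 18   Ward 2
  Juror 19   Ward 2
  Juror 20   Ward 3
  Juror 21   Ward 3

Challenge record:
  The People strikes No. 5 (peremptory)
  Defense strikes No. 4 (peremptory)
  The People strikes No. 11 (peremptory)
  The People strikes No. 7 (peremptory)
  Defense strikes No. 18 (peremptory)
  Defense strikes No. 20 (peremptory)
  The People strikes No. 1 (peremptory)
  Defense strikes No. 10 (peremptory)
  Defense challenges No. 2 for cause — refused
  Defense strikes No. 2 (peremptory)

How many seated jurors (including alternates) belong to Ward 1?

0

Removed: #1, #2, #4, #5, #7, #10, #11, #18, #20.
Seated (8 incl. alternates): #3, #6, #8, #9, #12, #13, #14, #15.
None of those are in Ward 1 → 0.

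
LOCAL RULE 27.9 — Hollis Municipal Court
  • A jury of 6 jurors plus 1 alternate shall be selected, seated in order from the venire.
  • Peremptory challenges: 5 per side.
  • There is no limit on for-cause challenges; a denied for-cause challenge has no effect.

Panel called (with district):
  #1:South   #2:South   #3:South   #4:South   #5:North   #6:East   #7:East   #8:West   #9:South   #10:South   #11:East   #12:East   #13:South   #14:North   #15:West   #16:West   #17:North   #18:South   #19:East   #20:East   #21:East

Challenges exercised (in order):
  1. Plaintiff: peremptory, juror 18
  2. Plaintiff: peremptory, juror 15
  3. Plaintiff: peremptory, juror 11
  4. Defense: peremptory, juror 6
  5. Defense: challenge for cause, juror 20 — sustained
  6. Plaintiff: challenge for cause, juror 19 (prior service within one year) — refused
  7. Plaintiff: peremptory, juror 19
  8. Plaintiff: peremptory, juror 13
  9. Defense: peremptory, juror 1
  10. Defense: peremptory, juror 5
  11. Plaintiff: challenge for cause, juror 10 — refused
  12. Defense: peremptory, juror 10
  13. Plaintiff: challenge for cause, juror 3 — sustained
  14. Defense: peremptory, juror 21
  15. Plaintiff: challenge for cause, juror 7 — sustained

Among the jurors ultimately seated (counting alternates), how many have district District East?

Removed: #1, #3, #5, #6, #7, #10, #11, #13, #15, #18, #19, #20, #21.
Seated (7 incl. alternates): #2, #4, #8, #9, #12, #14, #16.
Of those, in District East: #12 → 1.

1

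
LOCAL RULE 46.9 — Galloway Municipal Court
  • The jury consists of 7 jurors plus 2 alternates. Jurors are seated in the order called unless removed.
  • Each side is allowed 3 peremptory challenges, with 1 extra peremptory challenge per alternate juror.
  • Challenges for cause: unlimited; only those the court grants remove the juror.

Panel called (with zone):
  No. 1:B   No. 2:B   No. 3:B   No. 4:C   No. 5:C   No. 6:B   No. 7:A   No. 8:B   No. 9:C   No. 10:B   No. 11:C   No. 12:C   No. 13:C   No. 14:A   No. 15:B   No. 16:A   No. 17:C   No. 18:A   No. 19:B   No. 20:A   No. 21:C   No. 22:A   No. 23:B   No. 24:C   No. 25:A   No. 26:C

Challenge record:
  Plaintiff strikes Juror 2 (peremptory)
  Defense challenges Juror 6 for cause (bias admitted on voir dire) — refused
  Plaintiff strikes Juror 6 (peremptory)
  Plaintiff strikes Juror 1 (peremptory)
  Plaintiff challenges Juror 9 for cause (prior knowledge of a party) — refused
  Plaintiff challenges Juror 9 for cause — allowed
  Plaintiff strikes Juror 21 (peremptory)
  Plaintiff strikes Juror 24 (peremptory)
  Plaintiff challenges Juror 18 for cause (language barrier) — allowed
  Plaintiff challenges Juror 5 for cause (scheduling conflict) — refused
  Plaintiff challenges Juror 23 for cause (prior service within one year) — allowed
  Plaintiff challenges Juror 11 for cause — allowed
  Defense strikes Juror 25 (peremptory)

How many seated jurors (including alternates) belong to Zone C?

Removed: #1, #2, #6, #9, #11, #18, #21, #23, #24, #25.
Seated (9 incl. alternates): #3, #4, #5, #7, #8, #10, #12, #13, #14.
Of those, in Zone C: #4, #5, #12, #13 → 4.

4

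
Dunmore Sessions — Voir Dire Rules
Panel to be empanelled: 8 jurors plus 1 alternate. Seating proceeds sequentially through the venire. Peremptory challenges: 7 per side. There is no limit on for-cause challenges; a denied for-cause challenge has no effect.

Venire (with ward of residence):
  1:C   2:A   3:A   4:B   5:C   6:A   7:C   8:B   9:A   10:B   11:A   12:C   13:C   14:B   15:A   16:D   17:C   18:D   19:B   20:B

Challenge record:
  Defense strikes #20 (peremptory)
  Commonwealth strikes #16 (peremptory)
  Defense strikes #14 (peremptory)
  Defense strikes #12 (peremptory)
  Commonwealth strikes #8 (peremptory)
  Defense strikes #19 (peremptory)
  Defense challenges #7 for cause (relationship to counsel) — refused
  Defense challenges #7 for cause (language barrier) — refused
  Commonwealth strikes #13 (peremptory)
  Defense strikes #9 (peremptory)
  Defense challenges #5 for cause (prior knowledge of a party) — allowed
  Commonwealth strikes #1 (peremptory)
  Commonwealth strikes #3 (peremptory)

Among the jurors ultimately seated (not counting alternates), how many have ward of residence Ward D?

0

Removed: #1, #3, #5, #8, #9, #12, #13, #14, #16, #19, #20.
Seated jurors 1–8: #2, #4, #6, #7, #10, #11, #15, #17 (alternates #18 not counted).
None of those are in Ward D → 0.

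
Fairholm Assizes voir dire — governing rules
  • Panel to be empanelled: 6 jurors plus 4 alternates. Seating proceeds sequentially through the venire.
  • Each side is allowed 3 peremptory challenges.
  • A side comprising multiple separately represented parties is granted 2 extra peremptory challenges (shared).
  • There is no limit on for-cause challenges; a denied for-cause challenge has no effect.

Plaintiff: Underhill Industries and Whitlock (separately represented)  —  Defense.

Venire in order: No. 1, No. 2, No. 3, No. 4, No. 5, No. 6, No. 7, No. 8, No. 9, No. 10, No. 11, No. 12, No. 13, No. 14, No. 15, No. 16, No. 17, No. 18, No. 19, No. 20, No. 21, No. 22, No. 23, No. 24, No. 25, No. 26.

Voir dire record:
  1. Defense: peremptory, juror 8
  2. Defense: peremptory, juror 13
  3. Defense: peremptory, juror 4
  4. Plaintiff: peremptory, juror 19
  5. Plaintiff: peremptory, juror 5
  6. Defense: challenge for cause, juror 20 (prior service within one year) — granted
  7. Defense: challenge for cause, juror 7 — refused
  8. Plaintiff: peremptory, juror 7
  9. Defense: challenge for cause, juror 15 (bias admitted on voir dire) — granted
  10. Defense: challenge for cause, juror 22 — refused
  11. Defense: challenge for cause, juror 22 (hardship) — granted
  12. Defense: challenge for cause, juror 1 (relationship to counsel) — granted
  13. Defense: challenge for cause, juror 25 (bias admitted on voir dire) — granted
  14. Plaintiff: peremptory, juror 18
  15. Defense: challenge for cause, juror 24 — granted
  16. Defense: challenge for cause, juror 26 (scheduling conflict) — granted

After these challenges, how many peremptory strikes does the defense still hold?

0

Defense allotment: 3.
Defense peremptories used: #8, #13, #4 — 3 (for-cause on #20, #7, #15, #22, #22, #1, #25, #24, #26 don't count).
Remaining: 3 − 3 = 0.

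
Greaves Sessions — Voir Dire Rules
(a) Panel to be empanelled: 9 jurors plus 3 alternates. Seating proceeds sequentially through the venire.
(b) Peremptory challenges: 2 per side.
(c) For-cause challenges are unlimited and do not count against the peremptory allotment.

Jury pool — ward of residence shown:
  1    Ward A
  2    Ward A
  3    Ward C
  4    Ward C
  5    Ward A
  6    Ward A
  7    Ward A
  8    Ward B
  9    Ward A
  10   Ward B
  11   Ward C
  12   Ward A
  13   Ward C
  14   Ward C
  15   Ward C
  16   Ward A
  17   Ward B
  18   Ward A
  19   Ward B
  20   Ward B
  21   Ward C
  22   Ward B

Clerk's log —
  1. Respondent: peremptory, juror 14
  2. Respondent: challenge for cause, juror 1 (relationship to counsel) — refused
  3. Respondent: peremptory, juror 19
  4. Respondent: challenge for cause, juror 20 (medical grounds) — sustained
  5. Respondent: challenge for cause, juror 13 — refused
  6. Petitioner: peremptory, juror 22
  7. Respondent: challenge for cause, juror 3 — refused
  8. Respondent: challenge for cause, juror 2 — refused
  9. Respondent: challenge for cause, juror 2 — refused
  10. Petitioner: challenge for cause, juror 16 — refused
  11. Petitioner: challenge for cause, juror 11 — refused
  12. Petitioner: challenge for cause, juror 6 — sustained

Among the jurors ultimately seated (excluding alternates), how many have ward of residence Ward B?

2

Removed: #6, #14, #19, #20, #22.
Seated jurors 1–9: #1, #2, #3, #4, #5, #7, #8, #9, #10 (alternates #11, #12, #13 not counted).
Of those, in Ward B: #8, #10 → 2.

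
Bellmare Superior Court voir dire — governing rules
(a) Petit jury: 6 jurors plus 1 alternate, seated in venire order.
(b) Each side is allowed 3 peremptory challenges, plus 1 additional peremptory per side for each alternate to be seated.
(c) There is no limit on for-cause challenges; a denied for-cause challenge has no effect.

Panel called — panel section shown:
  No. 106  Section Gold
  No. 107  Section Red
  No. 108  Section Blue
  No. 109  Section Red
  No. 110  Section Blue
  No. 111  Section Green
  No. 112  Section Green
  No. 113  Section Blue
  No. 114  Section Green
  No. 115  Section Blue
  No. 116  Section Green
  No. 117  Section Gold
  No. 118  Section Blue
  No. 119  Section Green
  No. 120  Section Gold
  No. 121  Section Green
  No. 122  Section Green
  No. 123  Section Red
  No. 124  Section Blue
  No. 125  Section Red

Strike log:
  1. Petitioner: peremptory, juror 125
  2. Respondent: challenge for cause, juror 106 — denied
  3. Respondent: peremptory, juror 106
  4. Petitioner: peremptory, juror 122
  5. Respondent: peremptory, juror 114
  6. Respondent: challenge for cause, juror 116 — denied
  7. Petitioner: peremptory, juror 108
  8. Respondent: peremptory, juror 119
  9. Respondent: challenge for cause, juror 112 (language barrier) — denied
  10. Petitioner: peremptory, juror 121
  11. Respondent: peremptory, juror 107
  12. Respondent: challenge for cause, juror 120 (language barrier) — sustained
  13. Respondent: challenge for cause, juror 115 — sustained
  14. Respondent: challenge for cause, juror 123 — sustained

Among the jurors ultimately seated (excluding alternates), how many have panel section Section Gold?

0

Removed: #106, #107, #108, #114, #115, #119, #120, #121, #122, #123, #125.
Seated jurors 1–6: #109, #110, #111, #112, #113, #116 (alternates #117 not counted).
None of those are in Section Gold → 0.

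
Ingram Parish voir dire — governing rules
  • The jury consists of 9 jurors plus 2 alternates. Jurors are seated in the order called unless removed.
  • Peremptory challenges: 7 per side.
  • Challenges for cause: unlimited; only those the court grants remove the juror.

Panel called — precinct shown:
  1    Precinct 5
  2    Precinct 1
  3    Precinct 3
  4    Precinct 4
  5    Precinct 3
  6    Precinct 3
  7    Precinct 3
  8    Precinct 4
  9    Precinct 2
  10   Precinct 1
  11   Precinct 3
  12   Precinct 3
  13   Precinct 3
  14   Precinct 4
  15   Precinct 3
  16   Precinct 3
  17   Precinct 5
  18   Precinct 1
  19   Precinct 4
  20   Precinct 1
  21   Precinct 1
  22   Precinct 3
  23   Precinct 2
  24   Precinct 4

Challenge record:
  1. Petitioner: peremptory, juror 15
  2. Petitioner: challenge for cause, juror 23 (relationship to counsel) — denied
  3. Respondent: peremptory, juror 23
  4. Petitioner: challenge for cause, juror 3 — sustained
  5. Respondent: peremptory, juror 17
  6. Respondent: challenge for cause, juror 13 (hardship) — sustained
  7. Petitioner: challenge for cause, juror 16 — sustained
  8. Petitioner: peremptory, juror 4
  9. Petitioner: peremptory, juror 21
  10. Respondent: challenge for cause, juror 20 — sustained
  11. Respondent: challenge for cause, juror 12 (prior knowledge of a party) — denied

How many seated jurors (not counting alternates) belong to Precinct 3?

4

Removed: #3, #4, #13, #15, #16, #17, #20, #21, #23.
Seated jurors 1–9: #1, #2, #5, #6, #7, #8, #9, #10, #11 (alternates #12, #14 not counted).
Of those, in Precinct 3: #5, #6, #7, #11 → 4.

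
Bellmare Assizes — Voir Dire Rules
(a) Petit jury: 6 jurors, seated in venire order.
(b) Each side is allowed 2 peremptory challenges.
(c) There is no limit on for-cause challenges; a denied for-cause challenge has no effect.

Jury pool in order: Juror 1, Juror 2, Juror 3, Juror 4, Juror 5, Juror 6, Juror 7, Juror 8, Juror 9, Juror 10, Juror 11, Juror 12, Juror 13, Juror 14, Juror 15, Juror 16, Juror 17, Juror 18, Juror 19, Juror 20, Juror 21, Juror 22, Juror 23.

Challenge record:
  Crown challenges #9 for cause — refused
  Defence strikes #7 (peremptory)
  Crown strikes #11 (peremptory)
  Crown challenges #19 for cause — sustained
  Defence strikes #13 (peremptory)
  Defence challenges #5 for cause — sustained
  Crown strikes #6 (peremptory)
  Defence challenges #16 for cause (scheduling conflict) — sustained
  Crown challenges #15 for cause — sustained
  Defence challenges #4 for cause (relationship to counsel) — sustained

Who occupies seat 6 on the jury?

Removed: #4, #5, #6, #7, #11, #13, #15, #16, #19. (#9 stays — for-cause denied.)
Filling seats in venire order through position 6: #1, #2, #3, #8, #9, #10.
So seat 6 is #10.

10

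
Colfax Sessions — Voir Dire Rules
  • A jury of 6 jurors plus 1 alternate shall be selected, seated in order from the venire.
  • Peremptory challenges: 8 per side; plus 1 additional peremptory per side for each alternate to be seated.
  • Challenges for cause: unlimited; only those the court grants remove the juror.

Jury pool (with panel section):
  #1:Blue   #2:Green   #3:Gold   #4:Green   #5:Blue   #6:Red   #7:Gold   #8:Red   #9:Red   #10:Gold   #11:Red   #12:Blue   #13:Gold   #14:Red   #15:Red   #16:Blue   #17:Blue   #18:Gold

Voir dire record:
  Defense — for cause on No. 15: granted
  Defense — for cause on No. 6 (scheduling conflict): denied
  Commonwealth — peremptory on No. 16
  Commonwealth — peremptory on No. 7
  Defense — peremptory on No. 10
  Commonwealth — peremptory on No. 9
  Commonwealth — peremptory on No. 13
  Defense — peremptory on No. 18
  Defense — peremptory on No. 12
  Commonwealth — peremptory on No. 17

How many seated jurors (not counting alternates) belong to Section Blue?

2

Removed: #7, #9, #10, #12, #13, #15, #16, #17, #18.
Seated jurors 1–6: #1, #2, #3, #4, #5, #6 (alternates #8 not counted).
Of those, in Section Blue: #1, #5 → 2.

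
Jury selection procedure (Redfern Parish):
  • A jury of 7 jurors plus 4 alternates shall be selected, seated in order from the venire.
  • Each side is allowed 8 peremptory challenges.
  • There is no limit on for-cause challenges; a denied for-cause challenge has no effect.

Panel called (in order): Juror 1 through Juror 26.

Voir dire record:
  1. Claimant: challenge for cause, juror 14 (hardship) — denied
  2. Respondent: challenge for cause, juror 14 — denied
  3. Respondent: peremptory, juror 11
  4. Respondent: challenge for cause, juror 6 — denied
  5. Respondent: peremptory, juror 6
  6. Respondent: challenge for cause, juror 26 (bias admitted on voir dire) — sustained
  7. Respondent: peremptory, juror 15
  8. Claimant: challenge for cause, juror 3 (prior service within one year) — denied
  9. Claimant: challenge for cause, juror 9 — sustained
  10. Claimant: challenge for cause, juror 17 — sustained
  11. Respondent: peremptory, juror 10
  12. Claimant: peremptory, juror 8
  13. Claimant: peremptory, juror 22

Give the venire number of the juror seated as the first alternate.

Removed: #6, #8, #9, #10, #11, #15, #17, #22, #26. (#3, #14 stay — for-cause denied.)
Seating in order: seats 1–7 → #1, #2, #3, #4, #5, #7, #12; alternates → #13, #14, #16, #18.
So alternate 1 is #13.

13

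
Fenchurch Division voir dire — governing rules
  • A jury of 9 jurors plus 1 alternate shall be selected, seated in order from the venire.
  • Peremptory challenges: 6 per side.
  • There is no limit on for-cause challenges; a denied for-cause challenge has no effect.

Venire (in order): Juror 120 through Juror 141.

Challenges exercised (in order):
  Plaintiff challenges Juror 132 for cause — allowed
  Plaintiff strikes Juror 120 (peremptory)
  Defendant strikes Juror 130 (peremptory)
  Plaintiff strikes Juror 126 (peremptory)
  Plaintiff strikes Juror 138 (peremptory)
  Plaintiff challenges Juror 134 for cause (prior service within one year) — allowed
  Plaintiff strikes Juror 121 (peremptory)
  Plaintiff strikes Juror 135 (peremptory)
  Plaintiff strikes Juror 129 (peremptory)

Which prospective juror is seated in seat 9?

Removed: #120, #121, #126, #129, #130, #132, #134, #135, #138.
Seating in order: seats 1–9 → #122, #123, #124, #125, #127, #128, #131, #133, #136; alternates → #137.
So seat 9 is #136.

136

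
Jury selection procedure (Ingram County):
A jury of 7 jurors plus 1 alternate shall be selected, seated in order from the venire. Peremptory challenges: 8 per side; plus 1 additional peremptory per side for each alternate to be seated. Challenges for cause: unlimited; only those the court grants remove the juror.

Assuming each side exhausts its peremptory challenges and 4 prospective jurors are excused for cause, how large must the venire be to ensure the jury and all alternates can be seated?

30

Seats to fill: 7 + 1 alternates = 8.
Peremptories: 8 + 1×1 = 9 per side × 2 sides = 18.
For-cause removals: 4.
Minimum venire: 8 + 18 + 4 = 30.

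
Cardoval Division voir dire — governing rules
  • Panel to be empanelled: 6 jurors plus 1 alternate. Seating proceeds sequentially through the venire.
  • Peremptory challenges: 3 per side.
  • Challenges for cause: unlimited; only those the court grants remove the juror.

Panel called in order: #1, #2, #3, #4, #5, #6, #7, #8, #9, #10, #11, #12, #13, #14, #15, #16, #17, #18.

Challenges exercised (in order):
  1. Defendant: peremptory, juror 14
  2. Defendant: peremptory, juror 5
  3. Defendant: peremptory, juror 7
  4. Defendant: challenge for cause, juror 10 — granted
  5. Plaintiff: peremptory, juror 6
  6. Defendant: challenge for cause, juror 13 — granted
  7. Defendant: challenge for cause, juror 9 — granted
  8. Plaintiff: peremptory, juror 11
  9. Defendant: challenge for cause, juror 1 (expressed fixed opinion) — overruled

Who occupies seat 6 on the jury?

Removed: #5, #6, #7, #9, #10, #11, #13, #14. (#1 stays — for-cause denied.)
Filling seats in venire order through position 6: #1, #2, #3, #4, #8, #12.
So seat 6 is #12.

12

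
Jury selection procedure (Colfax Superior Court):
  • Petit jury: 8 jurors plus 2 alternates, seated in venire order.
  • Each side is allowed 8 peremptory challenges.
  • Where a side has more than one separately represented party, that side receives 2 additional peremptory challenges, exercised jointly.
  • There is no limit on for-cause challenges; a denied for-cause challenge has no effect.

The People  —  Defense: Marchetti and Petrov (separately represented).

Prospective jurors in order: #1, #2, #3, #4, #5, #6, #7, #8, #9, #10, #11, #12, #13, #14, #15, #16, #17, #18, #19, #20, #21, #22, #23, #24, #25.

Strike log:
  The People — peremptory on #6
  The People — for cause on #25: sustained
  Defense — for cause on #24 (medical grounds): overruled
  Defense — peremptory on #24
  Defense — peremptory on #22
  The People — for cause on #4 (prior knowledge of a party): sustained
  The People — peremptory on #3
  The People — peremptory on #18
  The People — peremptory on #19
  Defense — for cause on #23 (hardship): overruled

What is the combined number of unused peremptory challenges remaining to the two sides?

12

The People allotment: 8. Defense allotment: 8 base + 2 multi-party = 10.
The People peremptories used: #6, #3, #18, #19 — 4 (for-cause on #25, #4 don't count).
Defense peremptories used: #24, #22 — 2 (for-cause on #24, #23 don't count).
Remaining: (8 − 4) + (10 − 2) = 12.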